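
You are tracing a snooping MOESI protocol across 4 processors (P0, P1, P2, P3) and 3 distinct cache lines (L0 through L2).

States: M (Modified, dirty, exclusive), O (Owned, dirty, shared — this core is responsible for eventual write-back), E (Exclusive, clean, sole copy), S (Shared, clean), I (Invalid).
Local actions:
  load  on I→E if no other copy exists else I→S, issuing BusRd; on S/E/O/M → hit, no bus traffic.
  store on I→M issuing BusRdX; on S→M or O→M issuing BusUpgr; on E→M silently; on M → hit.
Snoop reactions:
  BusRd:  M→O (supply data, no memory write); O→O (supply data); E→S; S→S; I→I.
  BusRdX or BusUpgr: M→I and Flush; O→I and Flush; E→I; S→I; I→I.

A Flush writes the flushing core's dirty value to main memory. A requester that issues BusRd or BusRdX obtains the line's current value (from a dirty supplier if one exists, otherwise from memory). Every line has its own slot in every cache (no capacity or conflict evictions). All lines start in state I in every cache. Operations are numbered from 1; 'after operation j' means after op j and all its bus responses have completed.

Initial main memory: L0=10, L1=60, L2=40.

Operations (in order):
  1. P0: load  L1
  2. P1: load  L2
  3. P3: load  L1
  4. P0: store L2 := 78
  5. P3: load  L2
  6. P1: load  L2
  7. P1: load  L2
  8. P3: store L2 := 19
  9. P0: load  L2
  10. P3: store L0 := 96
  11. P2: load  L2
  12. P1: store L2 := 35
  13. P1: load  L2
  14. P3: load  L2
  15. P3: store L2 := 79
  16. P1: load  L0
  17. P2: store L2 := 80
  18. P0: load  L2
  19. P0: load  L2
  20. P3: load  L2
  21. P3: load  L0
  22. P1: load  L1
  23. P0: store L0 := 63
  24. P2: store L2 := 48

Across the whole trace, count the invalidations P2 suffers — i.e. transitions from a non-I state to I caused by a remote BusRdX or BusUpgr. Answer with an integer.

invalidations = 1

  op1 P0: load  L1 → E/I/I/I on L1; bus BusRd; mem=60
  op2 P1: load  L2 → I/E/I/I on L2; bus BusRd; mem=40
  op3 P3: load  L1 → S/I/I/S on L1; bus BusRd; mem=60
  op4 P0: store L2 := 78 → M/I/I/I on L2; bus BusRdX; mem=40
  op5 P3: load  L2 → O/I/I/S on L2; bus BusRd; mem=40
  op6 P1: load  L2 → O/S/I/S on L2; bus BusRd; mem=40
  op7 P1: load  L2 → O/S/I/S on L2; bus (none); mem=40
  op8 P3: store L2 := 19 → I/I/I/M on L2; bus BusUpgr Flush; mem=78
  op9 P0: load  L2 → S/I/I/O on L2; bus BusRd; mem=78
  op10 P3: store L0 := 96 → I/I/I/M on L0; bus BusRdX; mem=10
  op11 P2: load  L2 → S/I/S/O on L2; bus BusRd; mem=78
  op12 P1: store L2 := 35 → I/M/I/I on L2; bus BusRdX Flush; mem=19
  op13 P1: load  L2 → I/M/I/I on L2; bus (none); mem=19
  op14 P3: load  L2 → I/O/I/S on L2; bus BusRd; mem=19
  op15 P3: store L2 := 79 → I/I/I/M on L2; bus BusUpgr Flush; mem=35
  op16 P1: load  L0 → I/S/I/O on L0; bus BusRd; mem=10
  op17 P2: store L2 := 80 → I/I/M/I on L2; bus BusRdX Flush; mem=79
  op18 P0: load  L2 → S/I/O/I on L2; bus BusRd; mem=79
  op19 P0: load  L2 → S/I/O/I on L2; bus (none); mem=79
  op20 P3: load  L2 → S/I/O/S on L2; bus BusRd; mem=79
  op21 P3: load  L0 → I/S/I/O on L0; bus (none); mem=10
  op22 P1: load  L1 → S/S/I/S on L1; bus BusRd; mem=60
  op23 P0: store L0 := 63 → M/I/I/I on L0; bus BusRdX Flush; mem=96
  op24 P2: store L2 := 48 → I/I/M/I on L2; bus BusUpgr; mem=79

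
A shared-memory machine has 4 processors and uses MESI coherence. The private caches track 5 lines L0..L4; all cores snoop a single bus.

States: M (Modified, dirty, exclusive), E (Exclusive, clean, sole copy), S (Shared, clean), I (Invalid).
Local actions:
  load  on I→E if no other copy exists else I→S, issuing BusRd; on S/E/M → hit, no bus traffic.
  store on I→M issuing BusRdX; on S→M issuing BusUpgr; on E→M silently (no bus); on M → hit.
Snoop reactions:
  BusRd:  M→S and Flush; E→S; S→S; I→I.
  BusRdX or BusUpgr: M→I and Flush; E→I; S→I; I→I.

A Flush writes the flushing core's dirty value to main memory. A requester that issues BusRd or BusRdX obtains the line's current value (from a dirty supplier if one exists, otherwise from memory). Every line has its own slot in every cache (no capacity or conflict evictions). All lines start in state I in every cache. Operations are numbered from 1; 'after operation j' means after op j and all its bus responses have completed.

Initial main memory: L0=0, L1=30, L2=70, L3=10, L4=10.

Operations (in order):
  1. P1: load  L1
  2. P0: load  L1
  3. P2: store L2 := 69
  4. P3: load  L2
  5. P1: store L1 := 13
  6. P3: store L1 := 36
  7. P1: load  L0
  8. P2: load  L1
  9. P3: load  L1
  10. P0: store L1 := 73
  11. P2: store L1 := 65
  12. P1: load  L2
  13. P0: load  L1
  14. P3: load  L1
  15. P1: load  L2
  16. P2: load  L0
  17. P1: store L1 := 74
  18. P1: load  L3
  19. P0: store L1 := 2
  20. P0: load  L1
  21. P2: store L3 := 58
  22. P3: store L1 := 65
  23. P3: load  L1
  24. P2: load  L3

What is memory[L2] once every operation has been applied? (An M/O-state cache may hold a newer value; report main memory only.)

memory[L2] = 69

  op1 P1: load  L1 → I/E/I/I on L1; bus BusRd; mem=30
  op2 P0: load  L1 → S/S/I/I on L1; bus BusRd; mem=30
  op3 P2: store L2 := 69 → I/I/M/I on L2; bus BusRdX; mem=70
  op4 P3: load  L2 → I/I/S/S on L2; bus BusRd Flush; mem=69
  op5 P1: store L1 := 13 → I/M/I/I on L1; bus BusUpgr; mem=30
  op6 P3: store L1 := 36 → I/I/I/M on L1; bus BusRdX Flush; mem=13
  op7 P1: load  L0 → I/E/I/I on L0; bus BusRd; mem=0
  op8 P2: load  L1 → I/I/S/S on L1; bus BusRd Flush; mem=36
  op9 P3: load  L1 → I/I/S/S on L1; bus (none); mem=36
  op10 P0: store L1 := 73 → M/I/I/I on L1; bus BusRdX; mem=36
  op11 P2: store L1 := 65 → I/I/M/I on L1; bus BusRdX Flush; mem=73
  op12 P1: load  L2 → I/S/S/S on L2; bus BusRd; mem=69
  op13 P0: load  L1 → S/I/S/I on L1; bus BusRd Flush; mem=65
  op14 P3: load  L1 → S/I/S/S on L1; bus BusRd; mem=65
  op15 P1: load  L2 → I/S/S/S on L2; bus (none); mem=69
  op16 P2: load  L0 → I/S/S/I on L0; bus BusRd; mem=0
  op17 P1: store L1 := 74 → I/M/I/I on L1; bus BusRdX; mem=65
  op18 P1: load  L3 → I/E/I/I on L3; bus BusRd; mem=10
  op19 P0: store L1 := 2 → M/I/I/I on L1; bus BusRdX Flush; mem=74
  op20 P0: load  L1 → M/I/I/I on L1; bus (none); mem=74
  op21 P2: store L3 := 58 → I/I/M/I on L3; bus BusRdX; mem=10
  op22 P3: store L1 := 65 → I/I/I/M on L1; bus BusRdX Flush; mem=2
  op23 P3: load  L1 → I/I/I/M on L1; bus (none); mem=2
  op24 P2: load  L3 → I/I/M/I on L3; bus (none); mem=10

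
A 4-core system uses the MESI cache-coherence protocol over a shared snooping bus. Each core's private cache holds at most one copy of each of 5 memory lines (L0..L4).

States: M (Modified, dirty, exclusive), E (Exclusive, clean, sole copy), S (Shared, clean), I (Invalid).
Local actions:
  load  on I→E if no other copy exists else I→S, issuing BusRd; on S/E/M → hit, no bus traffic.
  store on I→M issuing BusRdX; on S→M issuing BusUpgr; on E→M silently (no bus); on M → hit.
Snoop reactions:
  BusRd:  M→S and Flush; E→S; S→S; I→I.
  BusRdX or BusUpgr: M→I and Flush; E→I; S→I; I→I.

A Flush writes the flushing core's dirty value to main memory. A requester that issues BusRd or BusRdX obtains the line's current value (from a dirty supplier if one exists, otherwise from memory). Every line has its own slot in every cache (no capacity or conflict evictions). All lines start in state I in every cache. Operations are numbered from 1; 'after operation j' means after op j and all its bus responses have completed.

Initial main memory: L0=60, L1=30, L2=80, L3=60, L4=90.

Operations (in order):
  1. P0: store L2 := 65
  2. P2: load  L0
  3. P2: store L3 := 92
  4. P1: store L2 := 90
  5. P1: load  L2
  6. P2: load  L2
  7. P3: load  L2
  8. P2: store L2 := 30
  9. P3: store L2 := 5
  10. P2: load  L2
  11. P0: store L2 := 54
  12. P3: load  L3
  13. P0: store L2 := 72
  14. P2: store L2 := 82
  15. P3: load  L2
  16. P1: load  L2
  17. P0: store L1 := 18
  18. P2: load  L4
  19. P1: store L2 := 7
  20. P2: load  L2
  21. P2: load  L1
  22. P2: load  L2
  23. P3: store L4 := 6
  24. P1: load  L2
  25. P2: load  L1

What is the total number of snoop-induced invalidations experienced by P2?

1. P0: store L2 := 65  bus=[BusRdX]  L2: P0=M P1=I P2=I P3=I  mem[L2]=80
2. P2: load  L0  bus=[BusRd]  L0: P0=I P1=I P2=E P3=I  mem[L0]=60
3. P2: store L3 := 92  bus=[BusRdX]  L3: P0=I P1=I P2=M P3=I  mem[L3]=60
4. P1: store L2 := 90  bus=[BusRdX,Flush]  L2: P0=I P1=M P2=I P3=I  mem[L2]=65
5. P1: load  L2  bus=[-]  L2: P0=I P1=M P2=I P3=I  mem[L2]=65
6. P2: load  L2  bus=[BusRd,Flush]  L2: P0=I P1=S P2=S P3=I  mem[L2]=90
7. P3: load  L2  bus=[BusRd]  L2: P0=I P1=S P2=S P3=S  mem[L2]=90
8. P2: store L2 := 30  bus=[BusUpgr]  L2: P0=I P1=I P2=M P3=I  mem[L2]=90
9. P3: store L2 := 5  bus=[BusRdX,Flush]  L2: P0=I P1=I P2=I P3=M  mem[L2]=30
10. P2: load  L2  bus=[BusRd,Flush]  L2: P0=I P1=I P2=S P3=S  mem[L2]=5
11. P0: store L2 := 54  bus=[BusRdX]  L2: P0=M P1=I P2=I P3=I  mem[L2]=5
12. P3: load  L3  bus=[BusRd,Flush]  L3: P0=I P1=I P2=S P3=S  mem[L3]=92
13. P0: store L2 := 72  bus=[-]  L2: P0=M P1=I P2=I P3=I  mem[L2]=5
14. P2: store L2 := 82  bus=[BusRdX,Flush]  L2: P0=I P1=I P2=M P3=I  mem[L2]=72
15. P3: load  L2  bus=[BusRd,Flush]  L2: P0=I P1=I P2=S P3=S  mem[L2]=82
16. P1: load  L2  bus=[BusRd]  L2: P0=I P1=S P2=S P3=S  mem[L2]=82
17. P0: store L1 := 18  bus=[BusRdX]  L1: P0=M P1=I P2=I P3=I  mem[L1]=30
18. P2: load  L4  bus=[BusRd]  L4: P0=I P1=I P2=E P3=I  mem[L4]=90
19. P1: store L2 := 7  bus=[BusUpgr]  L2: P0=I P1=M P2=I P3=I  mem[L2]=82
20. P2: load  L2  bus=[BusRd,Flush]  L2: P0=I P1=S P2=S P3=I  mem[L2]=7
21. P2: load  L1  bus=[BusRd,Flush]  L1: P0=S P1=I P2=S P3=I  mem[L1]=18
22. P2: load  L2  bus=[-]  L2: P0=I P1=S P2=S P3=I  mem[L2]=7
23. P3: store L4 := 6  bus=[BusRdX]  L4: P0=I P1=I P2=I P3=M  mem[L4]=90
24. P1: load  L2  bus=[-]  L2: P0=I P1=S P2=S P3=I  mem[L2]=7
25. P2: load  L1  bus=[-]  L1: P0=S P1=I P2=S P3=I  mem[L1]=18

invalidations = 4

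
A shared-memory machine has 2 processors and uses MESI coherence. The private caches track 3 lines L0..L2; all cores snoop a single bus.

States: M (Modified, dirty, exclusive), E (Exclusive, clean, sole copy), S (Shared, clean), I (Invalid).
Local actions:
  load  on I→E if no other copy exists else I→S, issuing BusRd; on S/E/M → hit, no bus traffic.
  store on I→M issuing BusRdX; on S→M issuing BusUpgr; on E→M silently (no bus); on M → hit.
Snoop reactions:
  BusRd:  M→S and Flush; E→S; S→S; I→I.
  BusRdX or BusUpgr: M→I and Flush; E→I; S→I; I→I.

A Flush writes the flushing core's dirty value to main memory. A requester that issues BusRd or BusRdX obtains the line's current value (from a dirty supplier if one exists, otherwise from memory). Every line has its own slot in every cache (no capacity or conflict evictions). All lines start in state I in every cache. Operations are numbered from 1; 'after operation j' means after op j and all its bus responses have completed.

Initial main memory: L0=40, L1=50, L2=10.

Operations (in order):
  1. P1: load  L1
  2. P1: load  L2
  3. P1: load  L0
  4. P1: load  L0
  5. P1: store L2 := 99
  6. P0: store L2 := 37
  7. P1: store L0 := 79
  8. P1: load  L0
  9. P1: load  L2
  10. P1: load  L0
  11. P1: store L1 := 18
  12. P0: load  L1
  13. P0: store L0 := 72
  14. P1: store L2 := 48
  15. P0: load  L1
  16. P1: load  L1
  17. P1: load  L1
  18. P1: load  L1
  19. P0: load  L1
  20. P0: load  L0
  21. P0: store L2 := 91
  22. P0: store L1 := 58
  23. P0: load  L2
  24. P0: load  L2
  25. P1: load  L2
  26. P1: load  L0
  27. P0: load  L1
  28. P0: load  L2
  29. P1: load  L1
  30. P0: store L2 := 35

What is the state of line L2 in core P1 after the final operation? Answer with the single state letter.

state = I

  op1 P1: load  L1 → I/E on L1; bus BusRd; mem=50
  op2 P1: load  L2 → I/E on L2; bus BusRd; mem=10
  op3 P1: load  L0 → I/E on L0; bus BusRd; mem=40
  op4 P1: load  L0 → I/E on L0; bus (none); mem=40
  op5 P1: store L2 := 99 → I/M on L2; bus (none); mem=10
  op6 P0: store L2 := 37 → M/I on L2; bus BusRdX Flush; mem=99
  op7 P1: store L0 := 79 → I/M on L0; bus (none); mem=40
  op8 P1: load  L0 → I/M on L0; bus (none); mem=40
  op9 P1: load  L2 → S/S on L2; bus BusRd Flush; mem=37
  op10 P1: load  L0 → I/M on L0; bus (none); mem=40
  op11 P1: store L1 := 18 → I/M on L1; bus (none); mem=50
  op12 P0: load  L1 → S/S on L1; bus BusRd Flush; mem=18
  op13 P0: store L0 := 72 → M/I on L0; bus BusRdX Flush; mem=79
  op14 P1: store L2 := 48 → I/M on L2; bus BusUpgr; mem=37
  op15 P0: load  L1 → S/S on L1; bus (none); mem=18
  op16 P1: load  L1 → S/S on L1; bus (none); mem=18
  op17 P1: load  L1 → S/S on L1; bus (none); mem=18
  op18 P1: load  L1 → S/S on L1; bus (none); mem=18
  op19 P0: load  L1 → S/S on L1; bus (none); mem=18
  op20 P0: load  L0 → M/I on L0; bus (none); mem=79
  op21 P0: store L2 := 91 → M/I on L2; bus BusRdX Flush; mem=48
  op22 P0: store L1 := 58 → M/I on L1; bus BusUpgr; mem=18
  op23 P0: load  L2 → M/I on L2; bus (none); mem=48
  op24 P0: load  L2 → M/I on L2; bus (none); mem=48
  op25 P1: load  L2 → S/S on L2; bus BusRd Flush; mem=91
  op26 P1: load  L0 → S/S on L0; bus BusRd Flush; mem=72
  op27 P0: load  L1 → M/I on L1; bus (none); mem=18
  op28 P0: load  L2 → S/S on L2; bus (none); mem=91
  op29 P1: load  L1 → S/S on L1; bus BusRd Flush; mem=58
  op30 P0: store L2 := 35 → M/I on L2; bus BusUpgr; mem=91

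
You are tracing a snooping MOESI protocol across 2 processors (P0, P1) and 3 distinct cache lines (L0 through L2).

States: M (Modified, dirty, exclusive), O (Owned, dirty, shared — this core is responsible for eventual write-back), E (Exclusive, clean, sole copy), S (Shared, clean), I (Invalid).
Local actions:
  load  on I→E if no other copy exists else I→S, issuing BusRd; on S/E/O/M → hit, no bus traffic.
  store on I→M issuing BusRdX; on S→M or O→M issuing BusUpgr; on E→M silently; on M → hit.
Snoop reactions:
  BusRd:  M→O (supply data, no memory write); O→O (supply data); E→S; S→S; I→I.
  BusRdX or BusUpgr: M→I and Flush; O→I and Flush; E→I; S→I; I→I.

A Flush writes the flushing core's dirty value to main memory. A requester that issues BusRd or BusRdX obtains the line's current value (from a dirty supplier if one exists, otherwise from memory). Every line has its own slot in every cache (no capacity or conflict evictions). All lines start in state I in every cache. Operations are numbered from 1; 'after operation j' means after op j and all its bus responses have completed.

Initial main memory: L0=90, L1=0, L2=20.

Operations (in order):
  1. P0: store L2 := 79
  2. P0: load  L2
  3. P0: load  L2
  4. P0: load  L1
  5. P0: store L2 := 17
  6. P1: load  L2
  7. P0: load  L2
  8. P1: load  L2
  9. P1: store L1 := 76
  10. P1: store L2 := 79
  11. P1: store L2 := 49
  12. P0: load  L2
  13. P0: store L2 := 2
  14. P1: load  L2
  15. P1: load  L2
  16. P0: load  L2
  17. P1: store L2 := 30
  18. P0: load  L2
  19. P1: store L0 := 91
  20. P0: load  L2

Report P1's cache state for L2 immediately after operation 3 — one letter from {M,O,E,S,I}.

[1] P0: store L2 := 79 | P0:M(79), P1:I | bus: BusRdX
[2] P0: load  L2 | P0:M(79), P1:I | bus: none
[3] P0: load  L2 | P0:M(79), P1:I | bus: none
[4] P0: load  L1 | P0:E(0), P1:I | bus: BusRd
[5] P0: store L2 := 17 | P0:M(17), P1:I | bus: none
[6] P1: load  L2 | P0:O(17), P1:S(17) | bus: BusRd
[7] P0: load  L2 | P0:O(17), P1:S(17) | bus: none
[8] P1: load  L2 | P0:O(17), P1:S(17) | bus: none
[9] P1: store L1 := 76 | P0:I, P1:M(76) | bus: BusRdX
[10] P1: store L2 := 79 | P0:I, P1:M(79) | bus: BusUpgr,Flush
[11] P1: store L2 := 49 | P0:I, P1:M(49) | bus: none
[12] P0: load  L2 | P0:S(49), P1:O(49) | bus: BusRd
[13] P0: store L2 := 2 | P0:M(2), P1:I | bus: BusUpgr,Flush
[14] P1: load  L2 | P0:O(2), P1:S(2) | bus: BusRd
[15] P1: load  L2 | P0:O(2), P1:S(2) | bus: none
[16] P0: load  L2 | P0:O(2), P1:S(2) | bus: none
[17] P1: store L2 := 30 | P0:I, P1:M(30) | bus: BusUpgr,Flush
[18] P0: load  L2 | P0:S(30), P1:O(30) | bus: BusRd
[19] P1: store L0 := 91 | P0:I, P1:M(91) | bus: BusRdX
[20] P0: load  L2 | P0:S(30), P1:O(30) | bus: none

state = I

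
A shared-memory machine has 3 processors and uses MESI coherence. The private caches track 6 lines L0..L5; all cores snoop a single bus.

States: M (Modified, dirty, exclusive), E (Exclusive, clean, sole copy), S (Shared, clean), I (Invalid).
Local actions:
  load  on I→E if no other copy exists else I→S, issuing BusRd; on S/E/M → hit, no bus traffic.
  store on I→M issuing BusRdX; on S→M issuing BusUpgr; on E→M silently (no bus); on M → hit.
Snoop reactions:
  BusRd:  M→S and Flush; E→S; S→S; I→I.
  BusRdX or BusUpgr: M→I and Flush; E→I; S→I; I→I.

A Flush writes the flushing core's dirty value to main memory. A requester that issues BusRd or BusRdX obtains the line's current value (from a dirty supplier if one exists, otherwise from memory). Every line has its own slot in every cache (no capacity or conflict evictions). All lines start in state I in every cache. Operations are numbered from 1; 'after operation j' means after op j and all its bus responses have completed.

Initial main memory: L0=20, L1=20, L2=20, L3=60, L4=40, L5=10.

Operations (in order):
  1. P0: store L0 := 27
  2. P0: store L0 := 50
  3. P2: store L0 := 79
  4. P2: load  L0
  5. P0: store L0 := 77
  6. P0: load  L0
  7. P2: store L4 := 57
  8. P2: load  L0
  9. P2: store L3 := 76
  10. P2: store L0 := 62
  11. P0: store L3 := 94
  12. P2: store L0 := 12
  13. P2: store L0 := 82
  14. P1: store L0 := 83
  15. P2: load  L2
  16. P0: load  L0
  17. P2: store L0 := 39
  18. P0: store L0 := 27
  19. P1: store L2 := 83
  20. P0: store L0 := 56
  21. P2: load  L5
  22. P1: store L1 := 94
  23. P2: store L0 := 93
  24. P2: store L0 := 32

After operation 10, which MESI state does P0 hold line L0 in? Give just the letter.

state = I

  op1 P0: store L0 := 27 → M/I/I on L0; bus BusRdX; mem=20
  op2 P0: store L0 := 50 → M/I/I on L0; bus (none); mem=20
  op3 P2: store L0 := 79 → I/I/M on L0; bus BusRdX Flush; mem=50
  op4 P2: load  L0 → I/I/M on L0; bus (none); mem=50
  op5 P0: store L0 := 77 → M/I/I on L0; bus BusRdX Flush; mem=79
  op6 P0: load  L0 → M/I/I on L0; bus (none); mem=79
  op7 P2: store L4 := 57 → I/I/M on L4; bus BusRdX; mem=40
  op8 P2: load  L0 → S/I/S on L0; bus BusRd Flush; mem=77
  op9 P2: store L3 := 76 → I/I/M on L3; bus BusRdX; mem=60
  op10 P2: store L0 := 62 → I/I/M on L0; bus BusUpgr; mem=77
  op11 P0: store L3 := 94 → M/I/I on L3; bus BusRdX Flush; mem=76
  op12 P2: store L0 := 12 → I/I/M on L0; bus (none); mem=77
  op13 P2: store L0 := 82 → I/I/M on L0; bus (none); mem=77
  op14 P1: store L0 := 83 → I/M/I on L0; bus BusRdX Flush; mem=82
  op15 P2: load  L2 → I/I/E on L2; bus BusRd; mem=20
  op16 P0: load  L0 → S/S/I on L0; bus BusRd Flush; mem=83
  op17 P2: store L0 := 39 → I/I/M on L0; bus BusRdX; mem=83
  op18 P0: store L0 := 27 → M/I/I on L0; bus BusRdX Flush; mem=39
  op19 P1: store L2 := 83 → I/M/I on L2; bus BusRdX; mem=20
  op20 P0: store L0 := 56 → M/I/I on L0; bus (none); mem=39
  op21 P2: load  L5 → I/I/E on L5; bus BusRd; mem=10
  op22 P1: store L1 := 94 → I/M/I on L1; bus BusRdX; mem=20
  op23 P2: store L0 := 93 → I/I/M on L0; bus BusRdX Flush; mem=56
  op24 P2: store L0 := 32 → I/I/M on L0; bus (none); mem=56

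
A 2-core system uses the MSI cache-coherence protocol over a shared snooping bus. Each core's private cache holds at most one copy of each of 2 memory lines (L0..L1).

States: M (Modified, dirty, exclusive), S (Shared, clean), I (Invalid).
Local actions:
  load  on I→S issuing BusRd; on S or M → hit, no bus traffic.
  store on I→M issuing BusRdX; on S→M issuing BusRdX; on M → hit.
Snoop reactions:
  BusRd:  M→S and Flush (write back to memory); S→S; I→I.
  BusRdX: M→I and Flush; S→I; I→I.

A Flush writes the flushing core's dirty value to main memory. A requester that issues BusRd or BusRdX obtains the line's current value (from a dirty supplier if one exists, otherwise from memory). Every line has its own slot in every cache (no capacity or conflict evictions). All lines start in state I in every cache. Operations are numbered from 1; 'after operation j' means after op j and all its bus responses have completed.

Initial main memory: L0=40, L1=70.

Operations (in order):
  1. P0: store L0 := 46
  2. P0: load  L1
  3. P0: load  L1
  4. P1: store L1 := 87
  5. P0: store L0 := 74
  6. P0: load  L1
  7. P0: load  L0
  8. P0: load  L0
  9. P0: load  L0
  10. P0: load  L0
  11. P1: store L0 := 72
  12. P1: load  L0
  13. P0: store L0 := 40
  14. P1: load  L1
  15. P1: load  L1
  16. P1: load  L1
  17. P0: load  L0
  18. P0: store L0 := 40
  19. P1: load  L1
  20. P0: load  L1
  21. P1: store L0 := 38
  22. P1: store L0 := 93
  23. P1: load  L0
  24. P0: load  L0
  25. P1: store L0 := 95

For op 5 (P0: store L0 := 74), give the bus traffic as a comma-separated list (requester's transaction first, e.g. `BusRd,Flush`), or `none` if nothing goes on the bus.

1. P0: store L0 := 46  bus=[BusRdX]  L0: P0=M P1=I  mem[L0]=40
2. P0: load  L1  bus=[BusRd]  L1: P0=S P1=I  mem[L1]=70
3. P0: load  L1  bus=[-]  L1: P0=S P1=I  mem[L1]=70
4. P1: store L1 := 87  bus=[BusRdX]  L1: P0=I P1=M  mem[L1]=70
5. P0: store L0 := 74  bus=[-]  L0: P0=M P1=I  mem[L0]=40
6. P0: load  L1  bus=[BusRd,Flush]  L1: P0=S P1=S  mem[L1]=87
7. P0: load  L0  bus=[-]  L0: P0=M P1=I  mem[L0]=40
8. P0: load  L0  bus=[-]  L0: P0=M P1=I  mem[L0]=40
9. P0: load  L0  bus=[-]  L0: P0=M P1=I  mem[L0]=40
10. P0: load  L0  bus=[-]  L0: P0=M P1=I  mem[L0]=40
11. P1: store L0 := 72  bus=[BusRdX,Flush]  L0: P0=I P1=M  mem[L0]=74
12. P1: load  L0  bus=[-]  L0: P0=I P1=M  mem[L0]=74
13. P0: store L0 := 40  bus=[BusRdX,Flush]  L0: P0=M P1=I  mem[L0]=72
14. P1: load  L1  bus=[-]  L1: P0=S P1=S  mem[L1]=87
15. P1: load  L1  bus=[-]  L1: P0=S P1=S  mem[L1]=87
16. P1: load  L1  bus=[-]  L1: P0=S P1=S  mem[L1]=87
17. P0: load  L0  bus=[-]  L0: P0=M P1=I  mem[L0]=72
18. P0: store L0 := 40  bus=[-]  L0: P0=M P1=I  mem[L0]=72
19. P1: load  L1  bus=[-]  L1: P0=S P1=S  mem[L1]=87
20. P0: load  L1  bus=[-]  L1: P0=S P1=S  mem[L1]=87
21. P1: store L0 := 38  bus=[BusRdX,Flush]  L0: P0=I P1=M  mem[L0]=40
22. P1: store L0 := 93  bus=[-]  L0: P0=I P1=M  mem[L0]=40
23. P1: load  L0  bus=[-]  L0: P0=I P1=M  mem[L0]=40
24. P0: load  L0  bus=[BusRd,Flush]  L0: P0=S P1=S  mem[L0]=93
25. P1: store L0 := 95  bus=[BusRdX]  L0: P0=I P1=M  mem[L0]=93

bus = none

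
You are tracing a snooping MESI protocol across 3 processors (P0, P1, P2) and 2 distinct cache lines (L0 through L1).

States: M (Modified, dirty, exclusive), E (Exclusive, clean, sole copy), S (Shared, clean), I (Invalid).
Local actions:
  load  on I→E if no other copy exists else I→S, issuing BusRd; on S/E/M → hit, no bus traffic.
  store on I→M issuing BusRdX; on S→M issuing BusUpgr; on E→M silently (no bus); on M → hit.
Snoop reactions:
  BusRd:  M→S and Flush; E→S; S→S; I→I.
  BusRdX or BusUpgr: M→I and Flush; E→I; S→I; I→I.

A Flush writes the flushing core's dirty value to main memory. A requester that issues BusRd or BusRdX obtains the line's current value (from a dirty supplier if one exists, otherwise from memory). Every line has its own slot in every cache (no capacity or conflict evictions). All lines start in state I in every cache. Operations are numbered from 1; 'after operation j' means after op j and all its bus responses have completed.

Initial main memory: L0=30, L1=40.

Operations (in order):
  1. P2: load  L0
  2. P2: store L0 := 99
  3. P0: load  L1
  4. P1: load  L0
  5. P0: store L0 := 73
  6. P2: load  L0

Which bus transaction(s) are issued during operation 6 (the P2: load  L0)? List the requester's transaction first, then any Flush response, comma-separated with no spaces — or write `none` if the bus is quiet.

  op1 P2: load  L0 → I/I/E on L0; bus BusRd; mem=30
  op2 P2: store L0 := 99 → I/I/M on L0; bus (none); mem=30
  op3 P0: load  L1 → E/I/I on L1; bus BusRd; mem=40
  op4 P1: load  L0 → I/S/S on L0; bus BusRd Flush; mem=99
  op5 P0: store L0 := 73 → M/I/I on L0; bus BusRdX; mem=99
  op6 P2: load  L0 → S/I/S on L0; bus BusRd Flush; mem=73

bus = BusRd,Flush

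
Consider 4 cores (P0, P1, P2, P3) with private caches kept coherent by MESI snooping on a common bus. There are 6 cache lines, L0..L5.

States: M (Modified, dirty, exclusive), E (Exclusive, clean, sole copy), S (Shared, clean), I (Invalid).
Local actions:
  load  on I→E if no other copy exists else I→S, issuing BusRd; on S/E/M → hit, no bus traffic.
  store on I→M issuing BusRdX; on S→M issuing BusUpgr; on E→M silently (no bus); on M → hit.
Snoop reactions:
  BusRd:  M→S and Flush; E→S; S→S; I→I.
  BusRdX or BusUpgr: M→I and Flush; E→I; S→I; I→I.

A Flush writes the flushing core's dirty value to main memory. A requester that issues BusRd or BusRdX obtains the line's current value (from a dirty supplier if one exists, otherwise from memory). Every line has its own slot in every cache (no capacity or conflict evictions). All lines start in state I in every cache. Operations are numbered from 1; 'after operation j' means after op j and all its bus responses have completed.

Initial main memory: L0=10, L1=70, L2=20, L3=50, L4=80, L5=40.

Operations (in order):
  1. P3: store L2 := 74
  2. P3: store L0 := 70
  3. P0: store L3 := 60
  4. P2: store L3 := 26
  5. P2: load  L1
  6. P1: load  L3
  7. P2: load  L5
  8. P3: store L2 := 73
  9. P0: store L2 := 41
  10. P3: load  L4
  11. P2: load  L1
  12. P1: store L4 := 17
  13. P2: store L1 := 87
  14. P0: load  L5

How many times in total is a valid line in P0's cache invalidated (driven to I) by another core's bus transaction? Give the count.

[1] P3: store L2 := 74 | P0:I, P1:I, P2:I, P3:M(74) | bus: BusRdX
[2] P3: store L0 := 70 | P0:I, P1:I, P2:I, P3:M(70) | bus: BusRdX
[3] P0: store L3 := 60 | P0:M(60), P1:I, P2:I, P3:I | bus: BusRdX
[4] P2: store L3 := 26 | P0:I, P1:I, P2:M(26), P3:I | bus: BusRdX,Flush
[5] P2: load  L1 | P0:I, P1:I, P2:E(70), P3:I | bus: BusRd
[6] P1: load  L3 | P0:I, P1:S(26), P2:S(26), P3:I | bus: BusRd,Flush
[7] P2: load  L5 | P0:I, P1:I, P2:E(40), P3:I | bus: BusRd
[8] P3: store L2 := 73 | P0:I, P1:I, P2:I, P3:M(73) | bus: none
[9] P0: store L2 := 41 | P0:M(41), P1:I, P2:I, P3:I | bus: BusRdX,Flush
[10] P3: load  L4 | P0:I, P1:I, P2:I, P3:E(80) | bus: BusRd
[11] P2: load  L1 | P0:I, P1:I, P2:E(70), P3:I | bus: none
[12] P1: store L4 := 17 | P0:I, P1:M(17), P2:I, P3:I | bus: BusRdX
[13] P2: store L1 := 87 | P0:I, P1:I, P2:M(87), P3:I | bus: none
[14] P0: load  L5 | P0:S(40), P1:I, P2:S(40), P3:I | bus: BusRd

invalidations = 1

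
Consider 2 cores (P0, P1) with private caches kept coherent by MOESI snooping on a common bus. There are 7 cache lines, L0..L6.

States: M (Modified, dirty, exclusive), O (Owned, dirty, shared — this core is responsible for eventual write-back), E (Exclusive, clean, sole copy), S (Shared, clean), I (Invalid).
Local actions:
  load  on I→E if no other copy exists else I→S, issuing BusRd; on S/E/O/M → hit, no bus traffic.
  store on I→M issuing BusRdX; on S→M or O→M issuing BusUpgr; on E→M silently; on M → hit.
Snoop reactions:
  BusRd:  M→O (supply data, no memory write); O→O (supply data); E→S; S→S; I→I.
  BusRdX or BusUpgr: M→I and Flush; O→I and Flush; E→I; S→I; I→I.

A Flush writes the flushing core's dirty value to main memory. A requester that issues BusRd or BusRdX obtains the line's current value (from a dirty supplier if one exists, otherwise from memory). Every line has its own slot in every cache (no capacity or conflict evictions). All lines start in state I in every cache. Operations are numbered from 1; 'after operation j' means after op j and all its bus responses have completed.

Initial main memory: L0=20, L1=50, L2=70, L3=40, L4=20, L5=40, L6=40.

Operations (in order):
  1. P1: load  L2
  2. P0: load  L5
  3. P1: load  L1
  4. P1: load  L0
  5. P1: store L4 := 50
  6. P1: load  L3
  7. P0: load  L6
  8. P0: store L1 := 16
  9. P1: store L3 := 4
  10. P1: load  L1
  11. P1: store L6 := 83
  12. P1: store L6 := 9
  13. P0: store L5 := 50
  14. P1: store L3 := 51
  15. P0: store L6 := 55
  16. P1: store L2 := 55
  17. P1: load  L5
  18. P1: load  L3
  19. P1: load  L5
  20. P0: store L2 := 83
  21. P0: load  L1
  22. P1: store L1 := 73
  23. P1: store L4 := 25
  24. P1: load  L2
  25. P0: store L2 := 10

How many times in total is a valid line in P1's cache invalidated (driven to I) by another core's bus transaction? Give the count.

invalidations = 4

1. P1: load  L2  bus=[BusRd]  L2: P0=I P1=E  mem[L2]=70
2. P0: load  L5  bus=[BusRd]  L5: P0=E P1=I  mem[L5]=40
3. P1: load  L1  bus=[BusRd]  L1: P0=I P1=E  mem[L1]=50
4. P1: load  L0  bus=[BusRd]  L0: P0=I P1=E  mem[L0]=20
5. P1: store L4 := 50  bus=[BusRdX]  L4: P0=I P1=M  mem[L4]=20
6. P1: load  L3  bus=[BusRd]  L3: P0=I P1=E  mem[L3]=40
7. P0: load  L6  bus=[BusRd]  L6: P0=E P1=I  mem[L6]=40
8. P0: store L1 := 16  bus=[BusRdX]  L1: P0=M P1=I  mem[L1]=50
9. P1: store L3 := 4  bus=[-]  L3: P0=I P1=M  mem[L3]=40
10. P1: load  L1  bus=[BusRd]  L1: P0=O P1=S  mem[L1]=50
11. P1: store L6 := 83  bus=[BusRdX]  L6: P0=I P1=M  mem[L6]=40
12. P1: store L6 := 9  bus=[-]  L6: P0=I P1=M  mem[L6]=40
13. P0: store L5 := 50  bus=[-]  L5: P0=M P1=I  mem[L5]=40
14. P1: store L3 := 51  bus=[-]  L3: P0=I P1=M  mem[L3]=40
15. P0: store L6 := 55  bus=[BusRdX,Flush]  L6: P0=M P1=I  mem[L6]=9
16. P1: store L2 := 55  bus=[-]  L2: P0=I P1=M  mem[L2]=70
17. P1: load  L5  bus=[BusRd]  L5: P0=O P1=S  mem[L5]=40
18. P1: load  L3  bus=[-]  L3: P0=I P1=M  mem[L3]=40
19. P1: load  L5  bus=[-]  L5: P0=O P1=S  mem[L5]=40
20. P0: store L2 := 83  bus=[BusRdX,Flush]  L2: P0=M P1=I  mem[L2]=55
21. P0: load  L1  bus=[-]  L1: P0=O P1=S  mem[L1]=50
22. P1: store L1 := 73  bus=[BusUpgr,Flush]  L1: P0=I P1=M  mem[L1]=16
23. P1: store L4 := 25  bus=[-]  L4: P0=I P1=M  mem[L4]=20
24. P1: load  L2  bus=[BusRd]  L2: P0=O P1=S  mem[L2]=55
25. P0: store L2 := 10  bus=[BusUpgr]  L2: P0=M P1=I  mem[L2]=55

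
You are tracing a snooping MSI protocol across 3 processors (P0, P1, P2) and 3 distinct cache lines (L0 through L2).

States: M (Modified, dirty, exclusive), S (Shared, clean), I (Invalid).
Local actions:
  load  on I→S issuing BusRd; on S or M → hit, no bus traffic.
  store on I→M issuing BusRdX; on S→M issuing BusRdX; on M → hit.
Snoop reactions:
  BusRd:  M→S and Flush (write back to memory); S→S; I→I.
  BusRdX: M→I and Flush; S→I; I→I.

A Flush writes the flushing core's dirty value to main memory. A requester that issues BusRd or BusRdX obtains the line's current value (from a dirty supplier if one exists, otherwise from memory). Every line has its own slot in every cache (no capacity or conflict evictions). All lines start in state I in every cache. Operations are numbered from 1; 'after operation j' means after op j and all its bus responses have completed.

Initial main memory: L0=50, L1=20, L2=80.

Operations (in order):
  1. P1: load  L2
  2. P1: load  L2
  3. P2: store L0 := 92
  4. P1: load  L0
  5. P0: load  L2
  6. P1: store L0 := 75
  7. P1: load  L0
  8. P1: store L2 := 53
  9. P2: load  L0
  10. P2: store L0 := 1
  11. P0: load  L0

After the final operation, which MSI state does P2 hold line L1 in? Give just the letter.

state = I

step 1: P1: load  L2  ⟶  ISI  (L2)  txn=BusRd  M[L2]=80
step 2: P1: load  L2  ⟶  ISI  (L2)  txn=∅  M[L2]=80
step 3: P2: store L0 := 92  ⟶  IIM  (L0)  txn=BusRdX  M[L0]=50
step 4: P1: load  L0  ⟶  ISS  (L0)  txn=BusRd+Flush  M[L0]=92
step 5: P0: load  L2  ⟶  SSI  (L2)  txn=BusRd  M[L2]=80
step 6: P1: store L0 := 75  ⟶  IMI  (L0)  txn=BusRdX  M[L0]=92
step 7: P1: load  L0  ⟶  IMI  (L0)  txn=∅  M[L0]=92
step 8: P1: store L2 := 53  ⟶  IMI  (L2)  txn=BusRdX  M[L2]=80
step 9: P2: load  L0  ⟶  ISS  (L0)  txn=BusRd+Flush  M[L0]=75
step 10: P2: store L0 := 1  ⟶  IIM  (L0)  txn=BusRdX  M[L0]=75
step 11: P0: load  L0  ⟶  SIS  (L0)  txn=BusRd+Flush  M[L0]=1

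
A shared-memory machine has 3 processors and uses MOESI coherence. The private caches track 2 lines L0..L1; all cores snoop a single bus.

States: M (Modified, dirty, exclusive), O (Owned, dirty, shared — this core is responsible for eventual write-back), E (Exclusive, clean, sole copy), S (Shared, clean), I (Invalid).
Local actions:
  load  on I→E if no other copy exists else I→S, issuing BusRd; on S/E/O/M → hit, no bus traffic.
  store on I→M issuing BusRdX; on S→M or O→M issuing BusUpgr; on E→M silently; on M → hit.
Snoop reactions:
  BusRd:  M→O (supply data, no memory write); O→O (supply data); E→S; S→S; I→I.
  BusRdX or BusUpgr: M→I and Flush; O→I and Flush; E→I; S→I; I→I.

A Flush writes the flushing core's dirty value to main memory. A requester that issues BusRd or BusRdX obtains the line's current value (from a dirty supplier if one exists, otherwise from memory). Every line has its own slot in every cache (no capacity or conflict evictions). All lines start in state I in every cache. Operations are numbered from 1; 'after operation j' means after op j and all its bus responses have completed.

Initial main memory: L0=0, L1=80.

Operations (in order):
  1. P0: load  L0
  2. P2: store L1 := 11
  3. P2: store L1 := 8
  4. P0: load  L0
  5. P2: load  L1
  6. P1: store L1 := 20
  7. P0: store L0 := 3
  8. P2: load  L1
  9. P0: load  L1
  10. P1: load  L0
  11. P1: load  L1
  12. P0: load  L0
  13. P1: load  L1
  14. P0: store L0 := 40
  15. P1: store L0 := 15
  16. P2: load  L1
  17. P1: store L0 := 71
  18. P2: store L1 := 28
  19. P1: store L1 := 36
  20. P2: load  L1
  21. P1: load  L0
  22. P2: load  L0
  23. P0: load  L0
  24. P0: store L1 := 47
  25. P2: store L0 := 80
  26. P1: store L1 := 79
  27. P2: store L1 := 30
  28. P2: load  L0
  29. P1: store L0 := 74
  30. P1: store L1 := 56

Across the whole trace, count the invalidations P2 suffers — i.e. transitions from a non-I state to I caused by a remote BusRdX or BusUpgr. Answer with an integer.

  op1 P0: load  L0 → E/I/I on L0; bus BusRd; mem=0
  op2 P2: store L1 := 11 → I/I/M on L1; bus BusRdX; mem=80
  op3 P2: store L1 := 8 → I/I/M on L1; bus (none); mem=80
  op4 P0: load  L0 → E/I/I on L0; bus (none); mem=0
  op5 P2: load  L1 → I/I/M on L1; bus (none); mem=80
  op6 P1: store L1 := 20 → I/M/I on L1; bus BusRdX Flush; mem=8
  op7 P0: store L0 := 3 → M/I/I on L0; bus (none); mem=0
  op8 P2: load  L1 → I/O/S on L1; bus BusRd; mem=8
  op9 P0: load  L1 → S/O/S on L1; bus BusRd; mem=8
  op10 P1: load  L0 → O/S/I on L0; bus BusRd; mem=0
  op11 P1: load  L1 → S/O/S on L1; bus (none); mem=8
  op12 P0: load  L0 → O/S/I on L0; bus (none); mem=0
  op13 P1: load  L1 → S/O/S on L1; bus (none); mem=8
  op14 P0: store L0 := 40 → M/I/I on L0; bus BusUpgr; mem=0
  op15 P1: store L0 := 15 → I/M/I on L0; bus BusRdX Flush; mem=40
  op16 P2: load  L1 → S/O/S on L1; bus (none); mem=8
  op17 P1: store L0 := 71 → I/M/I on L0; bus (none); mem=40
  op18 P2: store L1 := 28 → I/I/M on L1; bus BusUpgr Flush; mem=20
  op19 P1: store L1 := 36 → I/M/I on L1; bus BusRdX Flush; mem=28
  op20 P2: load  L1 → I/O/S on L1; bus BusRd; mem=28
  op21 P1: load  L0 → I/M/I on L0; bus (none); mem=40
  op22 P2: load  L0 → I/O/S on L0; bus BusRd; mem=40
  op23 P0: load  L0 → S/O/S on L0; bus BusRd; mem=40
  op24 P0: store L1 := 47 → M/I/I on L1; bus BusRdX Flush; mem=36
  op25 P2: store L0 := 80 → I/I/M on L0; bus BusUpgr Flush; mem=71
  op26 P1: store L1 := 79 → I/M/I on L1; bus BusRdX Flush; mem=47
  op27 P2: store L1 := 30 → I/I/M on L1; bus BusRdX Flush; mem=79
  op28 P2: load  L0 → I/I/M on L0; bus (none); mem=71
  op29 P1: store L0 := 74 → I/M/I on L0; bus BusRdX Flush; mem=80
  op30 P1: store L1 := 56 → I/M/I on L1; bus BusRdX Flush; mem=30

invalidations = 5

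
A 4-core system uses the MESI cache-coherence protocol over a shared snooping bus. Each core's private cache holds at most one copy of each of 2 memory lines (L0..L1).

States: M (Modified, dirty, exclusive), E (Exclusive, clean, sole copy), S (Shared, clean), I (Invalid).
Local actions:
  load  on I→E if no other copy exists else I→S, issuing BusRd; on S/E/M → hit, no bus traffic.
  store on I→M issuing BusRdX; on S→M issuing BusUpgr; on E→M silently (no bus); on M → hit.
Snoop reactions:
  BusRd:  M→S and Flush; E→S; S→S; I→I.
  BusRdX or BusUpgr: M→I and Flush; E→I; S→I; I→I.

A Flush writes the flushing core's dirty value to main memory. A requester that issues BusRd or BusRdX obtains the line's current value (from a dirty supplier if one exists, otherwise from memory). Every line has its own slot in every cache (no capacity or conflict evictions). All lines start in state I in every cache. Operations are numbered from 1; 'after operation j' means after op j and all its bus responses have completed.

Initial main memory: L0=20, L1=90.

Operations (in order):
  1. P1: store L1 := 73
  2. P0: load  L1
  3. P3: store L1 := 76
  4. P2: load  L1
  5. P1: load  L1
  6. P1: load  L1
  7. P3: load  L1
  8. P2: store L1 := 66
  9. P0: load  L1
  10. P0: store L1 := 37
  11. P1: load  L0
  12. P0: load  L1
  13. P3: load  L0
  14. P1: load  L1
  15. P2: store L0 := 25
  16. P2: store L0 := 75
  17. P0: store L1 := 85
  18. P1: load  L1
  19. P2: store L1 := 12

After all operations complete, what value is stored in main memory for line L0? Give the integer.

memory[L0] = 20

step 1: P1: store L1 := 73  ⟶  IMII  (L1)  txn=BusRdX  M[L1]=90
step 2: P0: load  L1  ⟶  SSII  (L1)  txn=BusRd+Flush  M[L1]=73
step 3: P3: store L1 := 76  ⟶  IIIM  (L1)  txn=BusRdX  M[L1]=73
step 4: P2: load  L1  ⟶  IISS  (L1)  txn=BusRd+Flush  M[L1]=76
step 5: P1: load  L1  ⟶  ISSS  (L1)  txn=BusRd  M[L1]=76
step 6: P1: load  L1  ⟶  ISSS  (L1)  txn=∅  M[L1]=76
step 7: P3: load  L1  ⟶  ISSS  (L1)  txn=∅  M[L1]=76
step 8: P2: store L1 := 66  ⟶  IIMI  (L1)  txn=BusUpgr  M[L1]=76
step 9: P0: load  L1  ⟶  SISI  (L1)  txn=BusRd+Flush  M[L1]=66
step 10: P0: store L1 := 37  ⟶  MIII  (L1)  txn=BusUpgr  M[L1]=66
step 11: P1: load  L0  ⟶  IEII  (L0)  txn=BusRd  M[L0]=20
step 12: P0: load  L1  ⟶  MIII  (L1)  txn=∅  M[L1]=66
step 13: P3: load  L0  ⟶  ISIS  (L0)  txn=BusRd  M[L0]=20
step 14: P1: load  L1  ⟶  SSII  (L1)  txn=BusRd+Flush  M[L1]=37
step 15: P2: store L0 := 25  ⟶  IIMI  (L0)  txn=BusRdX  M[L0]=20
step 16: P2: store L0 := 75  ⟶  IIMI  (L0)  txn=∅  M[L0]=20
step 17: P0: store L1 := 85  ⟶  MIII  (L1)  txn=BusUpgr  M[L1]=37
step 18: P1: load  L1  ⟶  SSII  (L1)  txn=BusRd+Flush  M[L1]=85
step 19: P2: store L1 := 12  ⟶  IIMI  (L1)  txn=BusRdX  M[L1]=85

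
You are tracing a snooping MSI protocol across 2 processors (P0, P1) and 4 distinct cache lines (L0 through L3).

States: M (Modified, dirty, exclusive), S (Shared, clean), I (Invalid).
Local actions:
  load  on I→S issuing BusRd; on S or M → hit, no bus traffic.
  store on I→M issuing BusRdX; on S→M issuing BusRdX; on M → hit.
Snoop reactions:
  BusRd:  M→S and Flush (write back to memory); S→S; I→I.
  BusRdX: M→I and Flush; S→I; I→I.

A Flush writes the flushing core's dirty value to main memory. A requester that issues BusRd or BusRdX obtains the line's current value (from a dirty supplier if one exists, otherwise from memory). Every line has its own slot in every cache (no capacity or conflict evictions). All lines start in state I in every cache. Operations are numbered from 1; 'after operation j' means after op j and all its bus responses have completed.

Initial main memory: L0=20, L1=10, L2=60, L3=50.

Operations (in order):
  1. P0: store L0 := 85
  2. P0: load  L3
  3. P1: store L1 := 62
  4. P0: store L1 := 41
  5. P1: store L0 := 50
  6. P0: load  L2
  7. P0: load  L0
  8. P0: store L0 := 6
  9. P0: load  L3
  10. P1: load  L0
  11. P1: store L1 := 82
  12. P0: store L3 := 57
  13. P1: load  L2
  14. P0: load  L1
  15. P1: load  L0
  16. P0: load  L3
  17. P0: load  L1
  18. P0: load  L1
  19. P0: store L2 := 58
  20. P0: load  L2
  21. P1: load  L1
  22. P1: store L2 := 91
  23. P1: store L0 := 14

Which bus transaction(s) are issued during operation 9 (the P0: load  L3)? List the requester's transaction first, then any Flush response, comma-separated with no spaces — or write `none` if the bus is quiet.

  op1 P0: store L0 := 85 → M/I on L0; bus BusRdX; mem=20
  op2 P0: load  L3 → S/I on L3; bus BusRd; mem=50
  op3 P1: store L1 := 62 → I/M on L1; bus BusRdX; mem=10
  op4 P0: store L1 := 41 → M/I on L1; bus BusRdX Flush; mem=62
  op5 P1: store L0 := 50 → I/M on L0; bus BusRdX Flush; mem=85
  op6 P0: load  L2 → S/I on L2; bus BusRd; mem=60
  op7 P0: load  L0 → S/S on L0; bus BusRd Flush; mem=50
  op8 P0: store L0 := 6 → M/I on L0; bus BusRdX; mem=50
  op9 P0: load  L3 → S/I on L3; bus (none); mem=50
  op10 P1: load  L0 → S/S on L0; bus BusRd Flush; mem=6
  op11 P1: store L1 := 82 → I/M on L1; bus BusRdX Flush; mem=41
  op12 P0: store L3 := 57 → M/I on L3; bus BusRdX; mem=50
  op13 P1: load  L2 → S/S on L2; bus BusRd; mem=60
  op14 P0: load  L1 → S/S on L1; bus BusRd Flush; mem=82
  op15 P1: load  L0 → S/S on L0; bus (none); mem=6
  op16 P0: load  L3 → M/I on L3; bus (none); mem=50
  op17 P0: load  L1 → S/S on L1; bus (none); mem=82
  op18 P0: load  L1 → S/S on L1; bus (none); mem=82
  op19 P0: store L2 := 58 → M/I on L2; bus BusRdX; mem=60
  op20 P0: load  L2 → M/I on L2; bus (none); mem=60
  op21 P1: load  L1 → S/S on L1; bus (none); mem=82
  op22 P1: store L2 := 91 → I/M on L2; bus BusRdX Flush; mem=58
  op23 P1: store L0 := 14 → I/M on L0; bus BusRdX; mem=6

bus = none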